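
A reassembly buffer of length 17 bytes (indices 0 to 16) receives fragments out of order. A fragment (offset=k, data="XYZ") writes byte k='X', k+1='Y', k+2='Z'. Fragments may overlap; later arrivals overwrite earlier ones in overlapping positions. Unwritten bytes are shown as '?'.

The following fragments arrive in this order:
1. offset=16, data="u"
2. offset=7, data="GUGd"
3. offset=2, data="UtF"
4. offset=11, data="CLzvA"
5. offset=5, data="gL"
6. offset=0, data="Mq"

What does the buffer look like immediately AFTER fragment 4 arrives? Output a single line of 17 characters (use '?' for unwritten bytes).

Answer: ??UtF??GUGdCLzvAu

Derivation:
Fragment 1: offset=16 data="u" -> buffer=????????????????u
Fragment 2: offset=7 data="GUGd" -> buffer=???????GUGd?????u
Fragment 3: offset=2 data="UtF" -> buffer=??UtF??GUGd?????u
Fragment 4: offset=11 data="CLzvA" -> buffer=??UtF??GUGdCLzvAu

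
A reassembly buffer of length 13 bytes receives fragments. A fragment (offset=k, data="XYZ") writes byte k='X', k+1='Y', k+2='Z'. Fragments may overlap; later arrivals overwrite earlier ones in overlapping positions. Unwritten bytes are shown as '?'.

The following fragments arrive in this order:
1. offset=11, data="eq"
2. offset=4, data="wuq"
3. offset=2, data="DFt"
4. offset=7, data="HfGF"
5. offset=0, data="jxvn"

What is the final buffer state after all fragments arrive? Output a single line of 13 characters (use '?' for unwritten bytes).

Answer: jxvntuqHfGFeq

Derivation:
Fragment 1: offset=11 data="eq" -> buffer=???????????eq
Fragment 2: offset=4 data="wuq" -> buffer=????wuq????eq
Fragment 3: offset=2 data="DFt" -> buffer=??DFtuq????eq
Fragment 4: offset=7 data="HfGF" -> buffer=??DFtuqHfGFeq
Fragment 5: offset=0 data="jxvn" -> buffer=jxvntuqHfGFeq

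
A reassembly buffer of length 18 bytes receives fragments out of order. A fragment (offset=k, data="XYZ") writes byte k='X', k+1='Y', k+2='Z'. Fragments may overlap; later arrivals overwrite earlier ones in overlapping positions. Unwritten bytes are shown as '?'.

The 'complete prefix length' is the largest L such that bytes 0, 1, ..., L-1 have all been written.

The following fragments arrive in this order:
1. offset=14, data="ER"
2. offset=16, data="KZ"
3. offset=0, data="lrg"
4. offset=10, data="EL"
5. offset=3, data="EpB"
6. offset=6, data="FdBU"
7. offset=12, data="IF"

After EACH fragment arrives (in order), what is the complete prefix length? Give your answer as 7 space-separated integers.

Fragment 1: offset=14 data="ER" -> buffer=??????????????ER?? -> prefix_len=0
Fragment 2: offset=16 data="KZ" -> buffer=??????????????ERKZ -> prefix_len=0
Fragment 3: offset=0 data="lrg" -> buffer=lrg???????????ERKZ -> prefix_len=3
Fragment 4: offset=10 data="EL" -> buffer=lrg???????EL??ERKZ -> prefix_len=3
Fragment 5: offset=3 data="EpB" -> buffer=lrgEpB????EL??ERKZ -> prefix_len=6
Fragment 6: offset=6 data="FdBU" -> buffer=lrgEpBFdBUEL??ERKZ -> prefix_len=12
Fragment 7: offset=12 data="IF" -> buffer=lrgEpBFdBUELIFERKZ -> prefix_len=18

Answer: 0 0 3 3 6 12 18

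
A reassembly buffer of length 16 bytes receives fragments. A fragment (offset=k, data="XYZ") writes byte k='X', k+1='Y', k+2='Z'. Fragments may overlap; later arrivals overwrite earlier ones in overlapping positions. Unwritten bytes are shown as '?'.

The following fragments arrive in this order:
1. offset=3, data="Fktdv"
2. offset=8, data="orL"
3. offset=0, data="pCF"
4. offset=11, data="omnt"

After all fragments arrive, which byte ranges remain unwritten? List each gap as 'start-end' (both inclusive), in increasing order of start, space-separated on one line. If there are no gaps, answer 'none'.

Answer: 15-15

Derivation:
Fragment 1: offset=3 len=5
Fragment 2: offset=8 len=3
Fragment 3: offset=0 len=3
Fragment 4: offset=11 len=4
Gaps: 15-15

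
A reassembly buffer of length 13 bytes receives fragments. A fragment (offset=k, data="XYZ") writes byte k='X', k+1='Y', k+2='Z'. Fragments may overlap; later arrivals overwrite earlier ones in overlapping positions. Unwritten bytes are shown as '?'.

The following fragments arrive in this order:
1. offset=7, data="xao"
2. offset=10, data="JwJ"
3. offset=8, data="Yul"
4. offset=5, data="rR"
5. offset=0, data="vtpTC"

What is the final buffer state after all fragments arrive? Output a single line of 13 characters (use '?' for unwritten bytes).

Answer: vtpTCrRxYulwJ

Derivation:
Fragment 1: offset=7 data="xao" -> buffer=???????xao???
Fragment 2: offset=10 data="JwJ" -> buffer=???????xaoJwJ
Fragment 3: offset=8 data="Yul" -> buffer=???????xYulwJ
Fragment 4: offset=5 data="rR" -> buffer=?????rRxYulwJ
Fragment 5: offset=0 data="vtpTC" -> buffer=vtpTCrRxYulwJ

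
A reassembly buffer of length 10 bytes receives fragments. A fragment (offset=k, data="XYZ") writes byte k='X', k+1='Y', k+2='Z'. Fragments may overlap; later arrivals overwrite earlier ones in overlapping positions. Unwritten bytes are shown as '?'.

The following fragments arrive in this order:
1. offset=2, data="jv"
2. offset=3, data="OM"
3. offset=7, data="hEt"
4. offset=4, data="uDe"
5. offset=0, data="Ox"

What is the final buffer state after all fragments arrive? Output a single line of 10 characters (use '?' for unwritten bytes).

Answer: OxjOuDehEt

Derivation:
Fragment 1: offset=2 data="jv" -> buffer=??jv??????
Fragment 2: offset=3 data="OM" -> buffer=??jOM?????
Fragment 3: offset=7 data="hEt" -> buffer=??jOM??hEt
Fragment 4: offset=4 data="uDe" -> buffer=??jOuDehEt
Fragment 5: offset=0 data="Ox" -> buffer=OxjOuDehEt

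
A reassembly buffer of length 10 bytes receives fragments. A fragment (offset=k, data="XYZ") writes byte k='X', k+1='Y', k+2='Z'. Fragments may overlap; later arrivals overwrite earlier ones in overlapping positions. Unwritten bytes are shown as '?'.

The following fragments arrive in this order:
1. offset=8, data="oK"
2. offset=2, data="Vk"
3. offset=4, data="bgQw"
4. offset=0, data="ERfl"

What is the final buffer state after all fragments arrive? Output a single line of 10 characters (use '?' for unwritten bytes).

Answer: ERflbgQwoK

Derivation:
Fragment 1: offset=8 data="oK" -> buffer=????????oK
Fragment 2: offset=2 data="Vk" -> buffer=??Vk????oK
Fragment 3: offset=4 data="bgQw" -> buffer=??VkbgQwoK
Fragment 4: offset=0 data="ERfl" -> buffer=ERflbgQwoK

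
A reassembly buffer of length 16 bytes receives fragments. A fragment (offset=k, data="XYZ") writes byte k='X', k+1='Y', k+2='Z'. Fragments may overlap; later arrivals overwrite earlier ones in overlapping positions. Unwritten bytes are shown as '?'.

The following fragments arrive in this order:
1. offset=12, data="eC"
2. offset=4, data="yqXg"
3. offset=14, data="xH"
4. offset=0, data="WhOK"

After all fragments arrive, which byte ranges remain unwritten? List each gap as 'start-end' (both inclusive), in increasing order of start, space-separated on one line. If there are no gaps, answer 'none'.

Fragment 1: offset=12 len=2
Fragment 2: offset=4 len=4
Fragment 3: offset=14 len=2
Fragment 4: offset=0 len=4
Gaps: 8-11

Answer: 8-11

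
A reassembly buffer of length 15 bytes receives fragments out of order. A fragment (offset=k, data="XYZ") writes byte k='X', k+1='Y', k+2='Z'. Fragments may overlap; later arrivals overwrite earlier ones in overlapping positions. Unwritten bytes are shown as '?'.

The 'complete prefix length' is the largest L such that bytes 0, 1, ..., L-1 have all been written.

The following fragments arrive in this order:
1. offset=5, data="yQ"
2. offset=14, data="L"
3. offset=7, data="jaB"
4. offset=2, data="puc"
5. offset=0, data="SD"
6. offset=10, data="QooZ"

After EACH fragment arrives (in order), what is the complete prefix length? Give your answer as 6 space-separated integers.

Answer: 0 0 0 0 10 15

Derivation:
Fragment 1: offset=5 data="yQ" -> buffer=?????yQ???????? -> prefix_len=0
Fragment 2: offset=14 data="L" -> buffer=?????yQ???????L -> prefix_len=0
Fragment 3: offset=7 data="jaB" -> buffer=?????yQjaB????L -> prefix_len=0
Fragment 4: offset=2 data="puc" -> buffer=??pucyQjaB????L -> prefix_len=0
Fragment 5: offset=0 data="SD" -> buffer=SDpucyQjaB????L -> prefix_len=10
Fragment 6: offset=10 data="QooZ" -> buffer=SDpucyQjaBQooZL -> prefix_len=15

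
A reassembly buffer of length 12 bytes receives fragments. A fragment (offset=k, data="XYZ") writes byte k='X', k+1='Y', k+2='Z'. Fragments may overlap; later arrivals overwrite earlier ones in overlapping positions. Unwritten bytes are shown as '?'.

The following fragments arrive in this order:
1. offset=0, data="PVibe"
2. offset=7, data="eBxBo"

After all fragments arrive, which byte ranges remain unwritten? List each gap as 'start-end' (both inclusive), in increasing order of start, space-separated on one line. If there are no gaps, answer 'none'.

Fragment 1: offset=0 len=5
Fragment 2: offset=7 len=5
Gaps: 5-6

Answer: 5-6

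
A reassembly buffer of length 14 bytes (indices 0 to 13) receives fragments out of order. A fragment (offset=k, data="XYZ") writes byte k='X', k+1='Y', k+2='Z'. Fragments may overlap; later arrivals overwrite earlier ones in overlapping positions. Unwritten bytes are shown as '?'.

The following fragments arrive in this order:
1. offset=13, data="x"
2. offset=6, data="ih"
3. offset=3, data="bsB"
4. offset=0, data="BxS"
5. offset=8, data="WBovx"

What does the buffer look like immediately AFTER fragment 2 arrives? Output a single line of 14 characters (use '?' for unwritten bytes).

Answer: ??????ih?????x

Derivation:
Fragment 1: offset=13 data="x" -> buffer=?????????????x
Fragment 2: offset=6 data="ih" -> buffer=??????ih?????x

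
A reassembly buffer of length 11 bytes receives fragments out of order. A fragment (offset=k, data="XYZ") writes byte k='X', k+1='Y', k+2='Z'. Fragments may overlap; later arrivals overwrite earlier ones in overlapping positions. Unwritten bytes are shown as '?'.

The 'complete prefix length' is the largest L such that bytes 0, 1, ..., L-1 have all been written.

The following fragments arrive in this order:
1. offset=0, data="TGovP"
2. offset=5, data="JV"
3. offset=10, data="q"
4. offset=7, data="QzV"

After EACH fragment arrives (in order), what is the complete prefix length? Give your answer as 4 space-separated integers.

Answer: 5 7 7 11

Derivation:
Fragment 1: offset=0 data="TGovP" -> buffer=TGovP?????? -> prefix_len=5
Fragment 2: offset=5 data="JV" -> buffer=TGovPJV???? -> prefix_len=7
Fragment 3: offset=10 data="q" -> buffer=TGovPJV???q -> prefix_len=7
Fragment 4: offset=7 data="QzV" -> buffer=TGovPJVQzVq -> prefix_len=11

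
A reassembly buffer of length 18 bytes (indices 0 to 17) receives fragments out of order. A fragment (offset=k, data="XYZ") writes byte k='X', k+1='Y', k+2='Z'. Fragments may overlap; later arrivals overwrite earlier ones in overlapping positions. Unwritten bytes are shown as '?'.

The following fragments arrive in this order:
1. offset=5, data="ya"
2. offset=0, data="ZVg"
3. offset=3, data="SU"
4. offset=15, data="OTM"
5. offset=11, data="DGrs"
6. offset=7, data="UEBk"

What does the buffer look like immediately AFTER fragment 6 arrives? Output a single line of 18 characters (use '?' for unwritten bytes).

Answer: ZVgSUyaUEBkDGrsOTM

Derivation:
Fragment 1: offset=5 data="ya" -> buffer=?????ya???????????
Fragment 2: offset=0 data="ZVg" -> buffer=ZVg??ya???????????
Fragment 3: offset=3 data="SU" -> buffer=ZVgSUya???????????
Fragment 4: offset=15 data="OTM" -> buffer=ZVgSUya????????OTM
Fragment 5: offset=11 data="DGrs" -> buffer=ZVgSUya????DGrsOTM
Fragment 6: offset=7 data="UEBk" -> buffer=ZVgSUyaUEBkDGrsOTM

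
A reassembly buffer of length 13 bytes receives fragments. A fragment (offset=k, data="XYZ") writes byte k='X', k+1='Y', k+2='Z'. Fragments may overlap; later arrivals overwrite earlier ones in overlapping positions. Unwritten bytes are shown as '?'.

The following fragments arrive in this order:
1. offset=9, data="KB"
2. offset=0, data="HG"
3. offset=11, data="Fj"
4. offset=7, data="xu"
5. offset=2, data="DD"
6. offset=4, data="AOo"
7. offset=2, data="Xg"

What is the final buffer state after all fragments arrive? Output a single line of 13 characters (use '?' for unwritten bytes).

Fragment 1: offset=9 data="KB" -> buffer=?????????KB??
Fragment 2: offset=0 data="HG" -> buffer=HG???????KB??
Fragment 3: offset=11 data="Fj" -> buffer=HG???????KBFj
Fragment 4: offset=7 data="xu" -> buffer=HG?????xuKBFj
Fragment 5: offset=2 data="DD" -> buffer=HGDD???xuKBFj
Fragment 6: offset=4 data="AOo" -> buffer=HGDDAOoxuKBFj
Fragment 7: offset=2 data="Xg" -> buffer=HGXgAOoxuKBFj

Answer: HGXgAOoxuKBFj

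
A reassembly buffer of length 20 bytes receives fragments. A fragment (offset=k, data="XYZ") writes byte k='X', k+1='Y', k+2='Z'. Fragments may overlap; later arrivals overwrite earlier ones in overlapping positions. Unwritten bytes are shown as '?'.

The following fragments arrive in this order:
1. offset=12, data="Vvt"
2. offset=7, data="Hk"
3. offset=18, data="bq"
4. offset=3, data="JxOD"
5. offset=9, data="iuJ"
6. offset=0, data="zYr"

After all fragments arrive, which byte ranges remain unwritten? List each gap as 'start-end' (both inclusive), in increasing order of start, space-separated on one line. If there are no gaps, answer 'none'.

Answer: 15-17

Derivation:
Fragment 1: offset=12 len=3
Fragment 2: offset=7 len=2
Fragment 3: offset=18 len=2
Fragment 4: offset=3 len=4
Fragment 5: offset=9 len=3
Fragment 6: offset=0 len=3
Gaps: 15-17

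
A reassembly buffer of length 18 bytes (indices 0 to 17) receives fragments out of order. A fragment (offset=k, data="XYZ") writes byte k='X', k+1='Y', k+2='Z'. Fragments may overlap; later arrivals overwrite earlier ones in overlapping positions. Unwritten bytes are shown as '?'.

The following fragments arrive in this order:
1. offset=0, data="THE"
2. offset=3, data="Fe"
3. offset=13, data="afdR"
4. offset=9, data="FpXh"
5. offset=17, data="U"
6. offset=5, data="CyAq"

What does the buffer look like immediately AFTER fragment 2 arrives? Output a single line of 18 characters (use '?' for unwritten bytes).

Answer: THEFe?????????????

Derivation:
Fragment 1: offset=0 data="THE" -> buffer=THE???????????????
Fragment 2: offset=3 data="Fe" -> buffer=THEFe?????????????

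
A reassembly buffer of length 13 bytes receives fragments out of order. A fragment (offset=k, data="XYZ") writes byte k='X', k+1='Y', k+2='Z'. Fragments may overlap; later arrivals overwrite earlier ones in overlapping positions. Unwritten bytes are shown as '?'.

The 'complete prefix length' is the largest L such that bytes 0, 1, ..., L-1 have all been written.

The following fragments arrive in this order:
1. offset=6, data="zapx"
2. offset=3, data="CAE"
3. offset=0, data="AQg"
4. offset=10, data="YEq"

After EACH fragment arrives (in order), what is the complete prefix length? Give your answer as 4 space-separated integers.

Answer: 0 0 10 13

Derivation:
Fragment 1: offset=6 data="zapx" -> buffer=??????zapx??? -> prefix_len=0
Fragment 2: offset=3 data="CAE" -> buffer=???CAEzapx??? -> prefix_len=0
Fragment 3: offset=0 data="AQg" -> buffer=AQgCAEzapx??? -> prefix_len=10
Fragment 4: offset=10 data="YEq" -> buffer=AQgCAEzapxYEq -> prefix_len=13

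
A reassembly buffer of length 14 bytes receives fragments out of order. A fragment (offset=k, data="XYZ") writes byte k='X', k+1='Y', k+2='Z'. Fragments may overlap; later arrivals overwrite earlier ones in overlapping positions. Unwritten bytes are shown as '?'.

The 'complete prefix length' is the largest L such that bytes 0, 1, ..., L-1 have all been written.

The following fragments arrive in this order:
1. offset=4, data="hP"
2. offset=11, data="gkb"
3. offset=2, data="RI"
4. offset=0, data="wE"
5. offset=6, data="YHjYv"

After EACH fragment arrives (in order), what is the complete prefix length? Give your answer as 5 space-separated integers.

Answer: 0 0 0 6 14

Derivation:
Fragment 1: offset=4 data="hP" -> buffer=????hP???????? -> prefix_len=0
Fragment 2: offset=11 data="gkb" -> buffer=????hP?????gkb -> prefix_len=0
Fragment 3: offset=2 data="RI" -> buffer=??RIhP?????gkb -> prefix_len=0
Fragment 4: offset=0 data="wE" -> buffer=wERIhP?????gkb -> prefix_len=6
Fragment 5: offset=6 data="YHjYv" -> buffer=wERIhPYHjYvgkb -> prefix_len=14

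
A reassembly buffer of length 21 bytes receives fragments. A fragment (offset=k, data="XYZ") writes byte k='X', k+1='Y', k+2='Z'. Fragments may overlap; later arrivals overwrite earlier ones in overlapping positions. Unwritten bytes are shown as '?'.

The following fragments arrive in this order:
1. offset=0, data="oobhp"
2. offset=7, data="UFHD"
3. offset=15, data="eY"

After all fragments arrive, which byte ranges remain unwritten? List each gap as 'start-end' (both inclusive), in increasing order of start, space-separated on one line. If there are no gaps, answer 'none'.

Fragment 1: offset=0 len=5
Fragment 2: offset=7 len=4
Fragment 3: offset=15 len=2
Gaps: 5-6 11-14 17-20

Answer: 5-6 11-14 17-20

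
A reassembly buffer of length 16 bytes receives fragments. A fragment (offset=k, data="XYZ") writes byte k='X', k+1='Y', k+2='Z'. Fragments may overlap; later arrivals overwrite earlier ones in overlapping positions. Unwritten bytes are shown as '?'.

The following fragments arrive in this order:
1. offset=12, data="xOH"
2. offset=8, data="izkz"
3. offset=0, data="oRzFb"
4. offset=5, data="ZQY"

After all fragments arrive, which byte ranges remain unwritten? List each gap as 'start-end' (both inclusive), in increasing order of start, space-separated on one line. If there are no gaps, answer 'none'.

Fragment 1: offset=12 len=3
Fragment 2: offset=8 len=4
Fragment 3: offset=0 len=5
Fragment 4: offset=5 len=3
Gaps: 15-15

Answer: 15-15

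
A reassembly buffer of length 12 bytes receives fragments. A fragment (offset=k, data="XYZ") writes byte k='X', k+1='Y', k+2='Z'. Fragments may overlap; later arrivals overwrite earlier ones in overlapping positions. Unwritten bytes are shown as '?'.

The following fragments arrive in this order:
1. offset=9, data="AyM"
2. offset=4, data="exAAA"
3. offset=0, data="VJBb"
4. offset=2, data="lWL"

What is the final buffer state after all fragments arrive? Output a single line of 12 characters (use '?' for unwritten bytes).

Answer: VJlWLxAAAAyM

Derivation:
Fragment 1: offset=9 data="AyM" -> buffer=?????????AyM
Fragment 2: offset=4 data="exAAA" -> buffer=????exAAAAyM
Fragment 3: offset=0 data="VJBb" -> buffer=VJBbexAAAAyM
Fragment 4: offset=2 data="lWL" -> buffer=VJlWLxAAAAyM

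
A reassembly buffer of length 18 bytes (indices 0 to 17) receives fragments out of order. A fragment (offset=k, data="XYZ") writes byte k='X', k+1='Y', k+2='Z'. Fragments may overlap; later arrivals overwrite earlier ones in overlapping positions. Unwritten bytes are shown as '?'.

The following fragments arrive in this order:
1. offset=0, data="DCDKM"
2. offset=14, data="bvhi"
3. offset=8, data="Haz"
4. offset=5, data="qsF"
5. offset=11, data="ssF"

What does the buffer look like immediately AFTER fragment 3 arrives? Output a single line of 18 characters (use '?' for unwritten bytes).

Fragment 1: offset=0 data="DCDKM" -> buffer=DCDKM?????????????
Fragment 2: offset=14 data="bvhi" -> buffer=DCDKM?????????bvhi
Fragment 3: offset=8 data="Haz" -> buffer=DCDKM???Haz???bvhi

Answer: DCDKM???Haz???bvhi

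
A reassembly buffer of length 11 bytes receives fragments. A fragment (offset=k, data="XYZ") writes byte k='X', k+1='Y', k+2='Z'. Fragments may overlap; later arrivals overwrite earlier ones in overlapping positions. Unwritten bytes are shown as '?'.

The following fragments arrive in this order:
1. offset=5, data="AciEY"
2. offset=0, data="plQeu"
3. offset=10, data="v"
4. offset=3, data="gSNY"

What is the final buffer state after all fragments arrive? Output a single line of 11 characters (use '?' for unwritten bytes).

Fragment 1: offset=5 data="AciEY" -> buffer=?????AciEY?
Fragment 2: offset=0 data="plQeu" -> buffer=plQeuAciEY?
Fragment 3: offset=10 data="v" -> buffer=plQeuAciEYv
Fragment 4: offset=3 data="gSNY" -> buffer=plQgSNYiEYv

Answer: plQgSNYiEYv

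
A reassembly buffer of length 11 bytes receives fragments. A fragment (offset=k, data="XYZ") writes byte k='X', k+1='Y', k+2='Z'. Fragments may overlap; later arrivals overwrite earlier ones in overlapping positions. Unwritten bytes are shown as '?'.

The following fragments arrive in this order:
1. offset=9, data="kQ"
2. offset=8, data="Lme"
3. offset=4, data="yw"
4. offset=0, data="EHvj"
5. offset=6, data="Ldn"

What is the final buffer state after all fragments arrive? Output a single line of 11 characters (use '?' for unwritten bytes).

Fragment 1: offset=9 data="kQ" -> buffer=?????????kQ
Fragment 2: offset=8 data="Lme" -> buffer=????????Lme
Fragment 3: offset=4 data="yw" -> buffer=????yw??Lme
Fragment 4: offset=0 data="EHvj" -> buffer=EHvjyw??Lme
Fragment 5: offset=6 data="Ldn" -> buffer=EHvjywLdnme

Answer: EHvjywLdnme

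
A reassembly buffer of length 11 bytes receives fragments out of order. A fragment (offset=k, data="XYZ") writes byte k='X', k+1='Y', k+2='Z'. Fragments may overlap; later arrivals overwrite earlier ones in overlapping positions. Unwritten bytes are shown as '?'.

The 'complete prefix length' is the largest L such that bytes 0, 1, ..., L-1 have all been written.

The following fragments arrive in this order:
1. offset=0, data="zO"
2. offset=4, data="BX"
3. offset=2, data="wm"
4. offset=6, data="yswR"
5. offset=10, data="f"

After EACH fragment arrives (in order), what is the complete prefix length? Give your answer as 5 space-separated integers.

Answer: 2 2 6 10 11

Derivation:
Fragment 1: offset=0 data="zO" -> buffer=zO????????? -> prefix_len=2
Fragment 2: offset=4 data="BX" -> buffer=zO??BX????? -> prefix_len=2
Fragment 3: offset=2 data="wm" -> buffer=zOwmBX????? -> prefix_len=6
Fragment 4: offset=6 data="yswR" -> buffer=zOwmBXyswR? -> prefix_len=10
Fragment 5: offset=10 data="f" -> buffer=zOwmBXyswRf -> prefix_len=11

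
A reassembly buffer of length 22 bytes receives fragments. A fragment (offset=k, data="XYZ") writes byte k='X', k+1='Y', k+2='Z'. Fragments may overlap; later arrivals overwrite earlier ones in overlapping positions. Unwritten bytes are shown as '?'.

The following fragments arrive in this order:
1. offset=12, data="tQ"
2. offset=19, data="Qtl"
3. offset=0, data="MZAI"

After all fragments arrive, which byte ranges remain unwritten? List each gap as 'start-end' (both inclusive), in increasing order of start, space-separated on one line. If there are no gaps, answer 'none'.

Fragment 1: offset=12 len=2
Fragment 2: offset=19 len=3
Fragment 3: offset=0 len=4
Gaps: 4-11 14-18

Answer: 4-11 14-18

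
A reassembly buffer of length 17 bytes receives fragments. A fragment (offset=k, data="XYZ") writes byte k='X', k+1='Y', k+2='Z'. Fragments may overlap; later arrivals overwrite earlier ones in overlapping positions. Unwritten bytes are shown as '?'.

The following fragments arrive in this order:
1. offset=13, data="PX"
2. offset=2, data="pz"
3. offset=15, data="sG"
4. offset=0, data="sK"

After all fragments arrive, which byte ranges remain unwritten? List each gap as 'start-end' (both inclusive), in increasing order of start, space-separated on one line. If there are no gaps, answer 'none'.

Fragment 1: offset=13 len=2
Fragment 2: offset=2 len=2
Fragment 3: offset=15 len=2
Fragment 4: offset=0 len=2
Gaps: 4-12

Answer: 4-12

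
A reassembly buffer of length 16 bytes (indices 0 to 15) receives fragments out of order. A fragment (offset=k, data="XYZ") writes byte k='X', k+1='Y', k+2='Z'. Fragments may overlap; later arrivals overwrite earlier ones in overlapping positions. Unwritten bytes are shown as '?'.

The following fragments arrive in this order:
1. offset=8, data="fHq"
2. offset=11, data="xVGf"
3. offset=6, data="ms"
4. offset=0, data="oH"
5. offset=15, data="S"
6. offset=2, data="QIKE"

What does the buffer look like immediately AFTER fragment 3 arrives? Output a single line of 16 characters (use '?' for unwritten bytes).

Fragment 1: offset=8 data="fHq" -> buffer=????????fHq?????
Fragment 2: offset=11 data="xVGf" -> buffer=????????fHqxVGf?
Fragment 3: offset=6 data="ms" -> buffer=??????msfHqxVGf?

Answer: ??????msfHqxVGf?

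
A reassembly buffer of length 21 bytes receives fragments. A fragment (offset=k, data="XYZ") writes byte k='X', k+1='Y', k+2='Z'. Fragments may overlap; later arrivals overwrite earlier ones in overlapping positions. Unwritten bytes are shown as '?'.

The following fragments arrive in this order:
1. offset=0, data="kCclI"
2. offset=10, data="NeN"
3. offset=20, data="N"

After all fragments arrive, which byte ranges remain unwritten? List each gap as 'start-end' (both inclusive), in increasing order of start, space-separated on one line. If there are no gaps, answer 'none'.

Answer: 5-9 13-19

Derivation:
Fragment 1: offset=0 len=5
Fragment 2: offset=10 len=3
Fragment 3: offset=20 len=1
Gaps: 5-9 13-19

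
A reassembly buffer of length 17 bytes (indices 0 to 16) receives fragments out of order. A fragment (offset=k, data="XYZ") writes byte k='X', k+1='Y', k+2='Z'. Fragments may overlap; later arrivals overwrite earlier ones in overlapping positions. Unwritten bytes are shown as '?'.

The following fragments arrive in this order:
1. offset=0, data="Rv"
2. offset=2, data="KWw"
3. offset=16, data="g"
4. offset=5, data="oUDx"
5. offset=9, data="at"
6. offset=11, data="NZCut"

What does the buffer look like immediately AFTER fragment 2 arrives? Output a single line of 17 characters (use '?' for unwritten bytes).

Fragment 1: offset=0 data="Rv" -> buffer=Rv???????????????
Fragment 2: offset=2 data="KWw" -> buffer=RvKWw????????????

Answer: RvKWw????????????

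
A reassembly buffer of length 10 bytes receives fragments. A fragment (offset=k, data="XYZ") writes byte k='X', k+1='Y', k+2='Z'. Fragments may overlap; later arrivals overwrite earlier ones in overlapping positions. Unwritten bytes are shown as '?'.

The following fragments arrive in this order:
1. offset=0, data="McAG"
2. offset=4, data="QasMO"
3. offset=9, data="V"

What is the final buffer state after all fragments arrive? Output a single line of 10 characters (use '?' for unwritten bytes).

Fragment 1: offset=0 data="McAG" -> buffer=McAG??????
Fragment 2: offset=4 data="QasMO" -> buffer=McAGQasMO?
Fragment 3: offset=9 data="V" -> buffer=McAGQasMOV

Answer: McAGQasMOV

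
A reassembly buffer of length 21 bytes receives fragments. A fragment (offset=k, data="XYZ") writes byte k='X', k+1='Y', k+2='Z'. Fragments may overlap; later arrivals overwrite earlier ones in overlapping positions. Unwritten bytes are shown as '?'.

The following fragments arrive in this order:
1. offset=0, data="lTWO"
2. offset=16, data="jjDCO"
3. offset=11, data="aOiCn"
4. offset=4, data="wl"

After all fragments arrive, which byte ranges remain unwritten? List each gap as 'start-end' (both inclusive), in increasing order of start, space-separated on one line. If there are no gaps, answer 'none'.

Answer: 6-10

Derivation:
Fragment 1: offset=0 len=4
Fragment 2: offset=16 len=5
Fragment 3: offset=11 len=5
Fragment 4: offset=4 len=2
Gaps: 6-10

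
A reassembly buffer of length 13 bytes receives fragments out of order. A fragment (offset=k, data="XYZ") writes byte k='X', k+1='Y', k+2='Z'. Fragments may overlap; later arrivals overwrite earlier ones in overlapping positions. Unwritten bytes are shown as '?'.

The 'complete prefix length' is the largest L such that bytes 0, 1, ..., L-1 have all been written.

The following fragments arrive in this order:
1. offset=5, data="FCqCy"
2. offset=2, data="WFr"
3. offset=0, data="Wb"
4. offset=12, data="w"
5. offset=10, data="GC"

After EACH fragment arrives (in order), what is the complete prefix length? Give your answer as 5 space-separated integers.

Answer: 0 0 10 10 13

Derivation:
Fragment 1: offset=5 data="FCqCy" -> buffer=?????FCqCy??? -> prefix_len=0
Fragment 2: offset=2 data="WFr" -> buffer=??WFrFCqCy??? -> prefix_len=0
Fragment 3: offset=0 data="Wb" -> buffer=WbWFrFCqCy??? -> prefix_len=10
Fragment 4: offset=12 data="w" -> buffer=WbWFrFCqCy??w -> prefix_len=10
Fragment 5: offset=10 data="GC" -> buffer=WbWFrFCqCyGCw -> prefix_len=13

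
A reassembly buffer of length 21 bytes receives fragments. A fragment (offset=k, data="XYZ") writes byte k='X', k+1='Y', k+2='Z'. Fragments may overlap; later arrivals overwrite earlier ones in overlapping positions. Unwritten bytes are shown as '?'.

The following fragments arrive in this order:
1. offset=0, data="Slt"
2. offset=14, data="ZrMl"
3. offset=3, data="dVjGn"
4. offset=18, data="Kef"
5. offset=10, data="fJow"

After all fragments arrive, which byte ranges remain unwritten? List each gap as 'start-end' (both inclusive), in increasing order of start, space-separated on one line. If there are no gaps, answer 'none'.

Answer: 8-9

Derivation:
Fragment 1: offset=0 len=3
Fragment 2: offset=14 len=4
Fragment 3: offset=3 len=5
Fragment 4: offset=18 len=3
Fragment 5: offset=10 len=4
Gaps: 8-9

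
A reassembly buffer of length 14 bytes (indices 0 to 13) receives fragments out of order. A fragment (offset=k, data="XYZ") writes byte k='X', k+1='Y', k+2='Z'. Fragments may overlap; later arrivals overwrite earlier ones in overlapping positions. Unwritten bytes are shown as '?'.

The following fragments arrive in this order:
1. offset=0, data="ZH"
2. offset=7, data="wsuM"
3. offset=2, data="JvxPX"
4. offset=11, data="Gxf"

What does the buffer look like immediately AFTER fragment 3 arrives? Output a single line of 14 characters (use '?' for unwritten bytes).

Fragment 1: offset=0 data="ZH" -> buffer=ZH????????????
Fragment 2: offset=7 data="wsuM" -> buffer=ZH?????wsuM???
Fragment 3: offset=2 data="JvxPX" -> buffer=ZHJvxPXwsuM???

Answer: ZHJvxPXwsuM???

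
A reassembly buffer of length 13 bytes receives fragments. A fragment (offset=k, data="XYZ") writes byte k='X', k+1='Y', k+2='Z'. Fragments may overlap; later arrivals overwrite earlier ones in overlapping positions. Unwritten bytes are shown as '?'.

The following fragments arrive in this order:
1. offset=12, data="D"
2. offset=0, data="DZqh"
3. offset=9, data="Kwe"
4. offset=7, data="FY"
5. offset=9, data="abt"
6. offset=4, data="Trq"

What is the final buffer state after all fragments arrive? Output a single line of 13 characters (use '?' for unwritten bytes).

Answer: DZqhTrqFYabtD

Derivation:
Fragment 1: offset=12 data="D" -> buffer=????????????D
Fragment 2: offset=0 data="DZqh" -> buffer=DZqh????????D
Fragment 3: offset=9 data="Kwe" -> buffer=DZqh?????KweD
Fragment 4: offset=7 data="FY" -> buffer=DZqh???FYKweD
Fragment 5: offset=9 data="abt" -> buffer=DZqh???FYabtD
Fragment 6: offset=4 data="Trq" -> buffer=DZqhTrqFYabtD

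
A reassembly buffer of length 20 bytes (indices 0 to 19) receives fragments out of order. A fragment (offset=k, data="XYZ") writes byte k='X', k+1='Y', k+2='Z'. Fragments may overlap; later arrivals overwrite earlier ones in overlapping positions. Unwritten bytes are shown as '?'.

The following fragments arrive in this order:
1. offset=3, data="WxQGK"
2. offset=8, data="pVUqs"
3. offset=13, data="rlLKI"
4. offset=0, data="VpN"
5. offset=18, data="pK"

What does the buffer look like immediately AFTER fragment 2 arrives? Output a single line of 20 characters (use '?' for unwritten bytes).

Answer: ???WxQGKpVUqs???????

Derivation:
Fragment 1: offset=3 data="WxQGK" -> buffer=???WxQGK????????????
Fragment 2: offset=8 data="pVUqs" -> buffer=???WxQGKpVUqs???????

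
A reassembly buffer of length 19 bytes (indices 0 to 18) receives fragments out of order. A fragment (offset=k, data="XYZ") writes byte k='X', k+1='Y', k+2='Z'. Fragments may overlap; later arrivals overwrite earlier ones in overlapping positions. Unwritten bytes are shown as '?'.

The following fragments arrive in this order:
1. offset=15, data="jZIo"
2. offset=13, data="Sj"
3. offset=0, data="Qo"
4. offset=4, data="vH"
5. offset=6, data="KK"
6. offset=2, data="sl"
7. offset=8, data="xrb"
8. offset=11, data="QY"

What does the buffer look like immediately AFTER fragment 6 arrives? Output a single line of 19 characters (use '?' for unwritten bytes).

Answer: QoslvHKK?????SjjZIo

Derivation:
Fragment 1: offset=15 data="jZIo" -> buffer=???????????????jZIo
Fragment 2: offset=13 data="Sj" -> buffer=?????????????SjjZIo
Fragment 3: offset=0 data="Qo" -> buffer=Qo???????????SjjZIo
Fragment 4: offset=4 data="vH" -> buffer=Qo??vH???????SjjZIo
Fragment 5: offset=6 data="KK" -> buffer=Qo??vHKK?????SjjZIo
Fragment 6: offset=2 data="sl" -> buffer=QoslvHKK?????SjjZIo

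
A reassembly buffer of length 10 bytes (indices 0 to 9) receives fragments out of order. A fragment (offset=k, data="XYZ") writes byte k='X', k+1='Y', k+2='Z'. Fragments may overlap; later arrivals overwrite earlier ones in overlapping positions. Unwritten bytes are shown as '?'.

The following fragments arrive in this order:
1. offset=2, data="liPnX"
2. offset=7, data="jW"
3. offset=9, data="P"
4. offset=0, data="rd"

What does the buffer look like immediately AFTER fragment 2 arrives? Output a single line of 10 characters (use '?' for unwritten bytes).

Answer: ??liPnXjW?

Derivation:
Fragment 1: offset=2 data="liPnX" -> buffer=??liPnX???
Fragment 2: offset=7 data="jW" -> buffer=??liPnXjW?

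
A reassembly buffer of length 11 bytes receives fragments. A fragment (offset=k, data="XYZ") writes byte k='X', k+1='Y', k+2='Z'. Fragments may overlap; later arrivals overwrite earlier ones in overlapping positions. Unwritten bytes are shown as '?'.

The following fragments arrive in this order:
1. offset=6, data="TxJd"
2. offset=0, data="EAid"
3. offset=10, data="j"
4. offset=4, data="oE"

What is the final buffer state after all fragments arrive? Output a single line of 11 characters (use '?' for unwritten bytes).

Fragment 1: offset=6 data="TxJd" -> buffer=??????TxJd?
Fragment 2: offset=0 data="EAid" -> buffer=EAid??TxJd?
Fragment 3: offset=10 data="j" -> buffer=EAid??TxJdj
Fragment 4: offset=4 data="oE" -> buffer=EAidoETxJdj

Answer: EAidoETxJdj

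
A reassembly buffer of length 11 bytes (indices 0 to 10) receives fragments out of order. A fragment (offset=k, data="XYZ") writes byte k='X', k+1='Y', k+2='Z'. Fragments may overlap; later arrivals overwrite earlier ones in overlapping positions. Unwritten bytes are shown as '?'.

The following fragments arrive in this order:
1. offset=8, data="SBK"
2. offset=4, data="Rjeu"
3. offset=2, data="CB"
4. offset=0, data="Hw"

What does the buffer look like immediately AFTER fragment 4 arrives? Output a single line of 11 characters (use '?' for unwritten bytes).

Answer: HwCBRjeuSBK

Derivation:
Fragment 1: offset=8 data="SBK" -> buffer=????????SBK
Fragment 2: offset=4 data="Rjeu" -> buffer=????RjeuSBK
Fragment 3: offset=2 data="CB" -> buffer=??CBRjeuSBK
Fragment 4: offset=0 data="Hw" -> buffer=HwCBRjeuSBK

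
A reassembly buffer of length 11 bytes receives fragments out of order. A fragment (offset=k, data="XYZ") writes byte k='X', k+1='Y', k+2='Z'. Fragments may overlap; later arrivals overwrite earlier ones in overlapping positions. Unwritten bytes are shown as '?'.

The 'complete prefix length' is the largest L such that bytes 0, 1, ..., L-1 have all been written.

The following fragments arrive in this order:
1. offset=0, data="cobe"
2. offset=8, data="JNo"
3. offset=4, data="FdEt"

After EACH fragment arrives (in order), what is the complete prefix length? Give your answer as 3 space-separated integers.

Answer: 4 4 11

Derivation:
Fragment 1: offset=0 data="cobe" -> buffer=cobe??????? -> prefix_len=4
Fragment 2: offset=8 data="JNo" -> buffer=cobe????JNo -> prefix_len=4
Fragment 3: offset=4 data="FdEt" -> buffer=cobeFdEtJNo -> prefix_len=11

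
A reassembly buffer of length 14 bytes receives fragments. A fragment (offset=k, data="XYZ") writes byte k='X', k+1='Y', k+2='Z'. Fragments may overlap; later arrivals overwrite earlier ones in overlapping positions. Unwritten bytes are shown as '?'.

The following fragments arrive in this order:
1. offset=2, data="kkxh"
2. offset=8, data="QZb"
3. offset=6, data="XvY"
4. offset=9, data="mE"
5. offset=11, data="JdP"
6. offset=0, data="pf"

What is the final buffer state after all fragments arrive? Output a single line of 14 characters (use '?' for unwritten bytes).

Answer: pfkkxhXvYmEJdP

Derivation:
Fragment 1: offset=2 data="kkxh" -> buffer=??kkxh????????
Fragment 2: offset=8 data="QZb" -> buffer=??kkxh??QZb???
Fragment 3: offset=6 data="XvY" -> buffer=??kkxhXvYZb???
Fragment 4: offset=9 data="mE" -> buffer=??kkxhXvYmE???
Fragment 5: offset=11 data="JdP" -> buffer=??kkxhXvYmEJdP
Fragment 6: offset=0 data="pf" -> buffer=pfkkxhXvYmEJdP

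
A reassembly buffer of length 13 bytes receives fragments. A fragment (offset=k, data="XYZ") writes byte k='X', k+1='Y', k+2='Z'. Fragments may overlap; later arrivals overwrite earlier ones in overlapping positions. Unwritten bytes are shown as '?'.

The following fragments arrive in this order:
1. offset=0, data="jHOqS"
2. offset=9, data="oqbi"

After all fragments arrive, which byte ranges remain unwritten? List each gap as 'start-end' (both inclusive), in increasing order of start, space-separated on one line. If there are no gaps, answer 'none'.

Answer: 5-8

Derivation:
Fragment 1: offset=0 len=5
Fragment 2: offset=9 len=4
Gaps: 5-8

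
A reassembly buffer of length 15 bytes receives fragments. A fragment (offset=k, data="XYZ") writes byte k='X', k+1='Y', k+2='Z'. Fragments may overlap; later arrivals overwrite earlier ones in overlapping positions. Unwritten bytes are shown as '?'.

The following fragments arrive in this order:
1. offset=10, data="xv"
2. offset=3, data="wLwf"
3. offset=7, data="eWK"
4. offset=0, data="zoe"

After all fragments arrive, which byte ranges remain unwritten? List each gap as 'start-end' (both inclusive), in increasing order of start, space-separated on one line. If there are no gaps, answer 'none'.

Fragment 1: offset=10 len=2
Fragment 2: offset=3 len=4
Fragment 3: offset=7 len=3
Fragment 4: offset=0 len=3
Gaps: 12-14

Answer: 12-14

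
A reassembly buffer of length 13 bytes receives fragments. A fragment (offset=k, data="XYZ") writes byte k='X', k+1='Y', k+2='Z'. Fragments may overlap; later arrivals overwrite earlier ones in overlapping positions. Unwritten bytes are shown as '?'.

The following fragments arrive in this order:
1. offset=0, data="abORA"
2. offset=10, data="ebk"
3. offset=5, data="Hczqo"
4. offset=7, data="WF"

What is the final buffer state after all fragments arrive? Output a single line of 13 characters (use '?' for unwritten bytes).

Answer: abORAHcWFoebk

Derivation:
Fragment 1: offset=0 data="abORA" -> buffer=abORA????????
Fragment 2: offset=10 data="ebk" -> buffer=abORA?????ebk
Fragment 3: offset=5 data="Hczqo" -> buffer=abORAHczqoebk
Fragment 4: offset=7 data="WF" -> buffer=abORAHcWFoebk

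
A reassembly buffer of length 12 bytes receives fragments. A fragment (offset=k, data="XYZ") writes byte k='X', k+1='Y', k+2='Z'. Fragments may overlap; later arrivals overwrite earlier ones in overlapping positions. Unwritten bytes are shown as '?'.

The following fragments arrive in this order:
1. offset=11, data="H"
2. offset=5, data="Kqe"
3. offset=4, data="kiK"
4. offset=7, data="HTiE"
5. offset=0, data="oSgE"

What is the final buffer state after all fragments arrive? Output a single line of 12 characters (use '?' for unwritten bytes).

Answer: oSgEkiKHTiEH

Derivation:
Fragment 1: offset=11 data="H" -> buffer=???????????H
Fragment 2: offset=5 data="Kqe" -> buffer=?????Kqe???H
Fragment 3: offset=4 data="kiK" -> buffer=????kiKe???H
Fragment 4: offset=7 data="HTiE" -> buffer=????kiKHTiEH
Fragment 5: offset=0 data="oSgE" -> buffer=oSgEkiKHTiEH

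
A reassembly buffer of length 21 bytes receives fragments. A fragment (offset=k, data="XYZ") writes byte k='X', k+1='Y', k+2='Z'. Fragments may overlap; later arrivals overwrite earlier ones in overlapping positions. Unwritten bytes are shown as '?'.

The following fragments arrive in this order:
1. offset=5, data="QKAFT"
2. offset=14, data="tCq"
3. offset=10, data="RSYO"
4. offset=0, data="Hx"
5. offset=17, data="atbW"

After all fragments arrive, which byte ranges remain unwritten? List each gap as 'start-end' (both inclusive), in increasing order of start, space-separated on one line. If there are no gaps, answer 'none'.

Fragment 1: offset=5 len=5
Fragment 2: offset=14 len=3
Fragment 3: offset=10 len=4
Fragment 4: offset=0 len=2
Fragment 5: offset=17 len=4
Gaps: 2-4

Answer: 2-4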